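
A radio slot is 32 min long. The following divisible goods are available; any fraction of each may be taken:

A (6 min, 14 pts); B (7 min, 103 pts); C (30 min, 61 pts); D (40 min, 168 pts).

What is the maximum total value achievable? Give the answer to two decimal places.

208.00

Take in order of value per unit:
- B (103/7 per unit): all 7 → value 103, running total 103.00
- D (168/40 per unit): 25 of 40 → value 25×168/40 = 105.0000, running total 208.00
Total 208.00.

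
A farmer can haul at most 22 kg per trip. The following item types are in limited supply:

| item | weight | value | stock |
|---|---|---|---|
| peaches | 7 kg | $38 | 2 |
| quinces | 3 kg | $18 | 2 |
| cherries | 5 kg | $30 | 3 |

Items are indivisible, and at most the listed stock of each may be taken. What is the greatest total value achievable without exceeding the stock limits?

$128

Top feasible selections:
- 1×peaches + 3×cherries: weight 22, value 128
- 2×quinces + 3×cherries: weight 21, value 126
Best: $128.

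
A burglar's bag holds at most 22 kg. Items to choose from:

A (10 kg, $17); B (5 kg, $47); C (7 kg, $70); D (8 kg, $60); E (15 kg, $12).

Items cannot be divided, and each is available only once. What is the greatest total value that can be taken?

$177

Check high-value combinations within 22 kg:
- B+C+D: weight 5+7+8=20, value 47+70+60=177
- A+B+C: weight 10+5+7=22, value 17+47+70=134
- C+D: weight 7+8=15, value 70+60=130
- B+C: weight 5+7=12, value 47+70=117
- B+D: weight 5+8=13, value 47+60=107
Best: $177.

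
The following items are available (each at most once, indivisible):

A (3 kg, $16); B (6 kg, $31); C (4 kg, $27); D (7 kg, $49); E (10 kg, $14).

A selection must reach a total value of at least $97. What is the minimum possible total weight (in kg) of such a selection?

Subsets with value ≥ 97, sorted by total weight:
- B+C+D: weight 17, value 107
- A+B+C+D: weight 20, value 123
- A+C+D+E: weight 24, value 106
Minimum weight: 17 kg.

17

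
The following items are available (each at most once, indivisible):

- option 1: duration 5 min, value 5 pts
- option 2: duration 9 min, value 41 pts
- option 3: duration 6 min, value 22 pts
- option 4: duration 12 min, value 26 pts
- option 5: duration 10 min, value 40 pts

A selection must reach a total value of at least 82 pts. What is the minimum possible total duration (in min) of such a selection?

24

Subsets with value ≥ 82, sorted by total duration:
- option 1+option 2+option 5: duration 24, value 86
- option 2+option 3+option 5: duration 25, value 103
- option 2+option 3+option 4: duration 27, value 89
- option 3+option 4+option 5: duration 28, value 88
Minimum duration: 24 min.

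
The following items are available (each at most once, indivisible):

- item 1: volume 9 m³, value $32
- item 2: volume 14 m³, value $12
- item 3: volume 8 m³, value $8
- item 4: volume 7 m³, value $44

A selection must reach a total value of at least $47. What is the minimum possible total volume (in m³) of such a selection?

15

Subsets with value ≥ 47, sorted by total volume:
- item 3+item 4: volume 15, value 52
- item 1+item 4: volume 16, value 76
Minimum volume: 15 m³.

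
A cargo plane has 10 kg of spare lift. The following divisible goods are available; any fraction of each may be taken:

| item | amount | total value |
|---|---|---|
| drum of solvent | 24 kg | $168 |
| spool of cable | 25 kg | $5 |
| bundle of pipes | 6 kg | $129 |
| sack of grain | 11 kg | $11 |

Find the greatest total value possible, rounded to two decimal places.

157.00

Take in order of value per unit:
- bundle of pipes (129/6 per unit): all 6 → value 129, running total 129.00
- drum of solvent (168/24 per unit): 4 of 24 → value 4×168/24 = 28.0000, running total 157.00
Total 157.00.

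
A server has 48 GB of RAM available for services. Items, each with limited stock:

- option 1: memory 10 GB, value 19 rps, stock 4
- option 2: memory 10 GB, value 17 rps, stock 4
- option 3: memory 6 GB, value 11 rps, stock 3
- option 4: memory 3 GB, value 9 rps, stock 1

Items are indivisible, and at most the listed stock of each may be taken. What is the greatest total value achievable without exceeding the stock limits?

Best selections within memory 48 and stock limits:
- 3×option 1 + 3×option 3: memory 48, value 90
- 3×option 1 + 2×option 3 + 1×option 4: memory 45, value 88
- 2×option 1 + 1×option 2 + 3×option 3: memory 48, value 88
Best: 90 rps.

90 rps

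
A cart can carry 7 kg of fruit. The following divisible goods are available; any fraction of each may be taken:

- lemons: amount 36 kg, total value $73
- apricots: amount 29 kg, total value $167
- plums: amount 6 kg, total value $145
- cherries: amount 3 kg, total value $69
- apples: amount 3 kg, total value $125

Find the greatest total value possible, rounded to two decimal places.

221.67

Take in order of value per unit:
- apples (125/3 per unit): all 3 → value 125, running total 125.00
- plums (145/6 per unit): 4 of 6 → value 4×145/6 = 96.6667, running total 221.67
Total 221.67.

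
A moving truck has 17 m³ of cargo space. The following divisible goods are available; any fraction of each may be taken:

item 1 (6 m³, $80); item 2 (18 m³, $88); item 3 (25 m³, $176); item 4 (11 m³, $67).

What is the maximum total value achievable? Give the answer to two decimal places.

157.44

Take in order of value per unit:
- item 1 (80/6 per unit): all 6 → value 80, running total 80.00
- item 3 (176/25 per unit): 11 of 25 → value 11×176/25 = 77.4400, running total 157.44
Total 157.44.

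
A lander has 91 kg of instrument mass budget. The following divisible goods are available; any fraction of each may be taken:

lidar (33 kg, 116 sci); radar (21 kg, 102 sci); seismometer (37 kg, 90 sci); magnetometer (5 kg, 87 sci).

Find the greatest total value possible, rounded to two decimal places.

382.84

Take in order of value per unit:
- magnetometer (87/5 per unit): all 5 → value 87, running total 87.00
- radar (102/21 per unit): all 21 → value 102, running total 189.00
- lidar (116/33 per unit): all 33 → value 116, running total 305.00
- seismometer (90/37 per unit): 32 of 37 → value 32×90/37 = 77.8378, running total 382.84
Total 382.84.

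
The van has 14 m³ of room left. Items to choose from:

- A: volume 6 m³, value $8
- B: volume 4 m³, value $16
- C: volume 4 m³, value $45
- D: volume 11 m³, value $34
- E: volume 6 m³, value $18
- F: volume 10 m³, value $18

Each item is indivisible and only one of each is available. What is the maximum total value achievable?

Check high-value combinations within 14 m³:
- B+C+E: volume 4+4+6=14, value 16+45+18=79
- A+B+C: volume 6+4+4=14, value 8+16+45=69
- C+E: volume 4+6=10, value 45+18=63
- C+F: volume 4+10=14, value 45+18=63
Best: $79.

$79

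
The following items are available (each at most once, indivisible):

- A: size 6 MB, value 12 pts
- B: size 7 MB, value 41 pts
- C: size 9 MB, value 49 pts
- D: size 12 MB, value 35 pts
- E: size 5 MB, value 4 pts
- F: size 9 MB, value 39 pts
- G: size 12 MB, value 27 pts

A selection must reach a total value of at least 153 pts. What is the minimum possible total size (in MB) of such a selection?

Subsets with value ≥ 153, sorted by total size:
- B+C+D+F: size 37, value 164
- B+C+F+G: size 37, value 156
- B+C+D+E+F: size 42, value 168
- B+C+E+F+G: size 42, value 160
Minimum size: 37 MB.

37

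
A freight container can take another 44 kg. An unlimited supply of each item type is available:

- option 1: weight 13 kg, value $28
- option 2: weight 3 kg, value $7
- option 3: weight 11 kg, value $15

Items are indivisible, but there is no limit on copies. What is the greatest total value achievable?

Best value-per-unit is option 2 at 7/3; filling with it alone gives 14×7 = 98.
Optimal mix: 2×option 1 + 6×option 2 → weight 44, value 98.

$98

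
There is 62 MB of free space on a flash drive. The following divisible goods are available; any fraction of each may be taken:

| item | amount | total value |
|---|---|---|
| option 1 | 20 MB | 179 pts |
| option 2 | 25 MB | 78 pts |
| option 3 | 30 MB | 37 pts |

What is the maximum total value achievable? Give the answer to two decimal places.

Take in order of value per unit:
- option 1 (179/20 per unit): all 20 → value 179, running total 179.00
- option 2 (78/25 per unit): all 25 → value 78, running total 257.00
- option 3 (37/30 per unit): 17 of 30 → value 17×37/30 = 20.9667, running total 277.97
Total 277.97.

277.97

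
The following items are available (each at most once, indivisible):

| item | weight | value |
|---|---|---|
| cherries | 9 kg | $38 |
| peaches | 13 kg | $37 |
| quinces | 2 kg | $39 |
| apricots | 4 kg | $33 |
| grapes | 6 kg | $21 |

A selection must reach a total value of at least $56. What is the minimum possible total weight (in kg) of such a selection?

6

Subsets with value ≥ 56, sorted by total weight:
- quinces+apricots: weight 6, value 72
- quinces+grapes: weight 8, value 60
Minimum weight: 6 kg.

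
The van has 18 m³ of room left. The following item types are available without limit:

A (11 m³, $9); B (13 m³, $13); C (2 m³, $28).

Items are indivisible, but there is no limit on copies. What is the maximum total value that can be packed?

Best value-per-unit is C at 28/2, and filling with it alone uses volume 9×2=18. No mix of the others beats 9×28 = 252.

$252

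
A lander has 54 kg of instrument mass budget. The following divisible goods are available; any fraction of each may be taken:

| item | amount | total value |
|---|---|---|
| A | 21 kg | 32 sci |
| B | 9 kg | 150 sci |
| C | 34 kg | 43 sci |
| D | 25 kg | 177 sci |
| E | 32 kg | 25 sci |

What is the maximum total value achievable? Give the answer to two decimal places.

Take in order of value per unit:
- B (150/9 per unit): all 9 → value 150, running total 150.00
- D (177/25 per unit): all 25 → value 177, running total 327.00
- A (32/21 per unit): 20 of 21 → value 20×32/21 = 30.4762, running total 357.48
Total 357.48.

357.48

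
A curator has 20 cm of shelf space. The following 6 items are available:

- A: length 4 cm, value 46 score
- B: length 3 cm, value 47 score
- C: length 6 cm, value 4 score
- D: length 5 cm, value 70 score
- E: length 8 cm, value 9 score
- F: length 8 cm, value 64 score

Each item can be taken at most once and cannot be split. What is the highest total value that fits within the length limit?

This is a 0/1 knapsack; check combinations near the capacity.
- A+B+D+F: length 4+3+5+8=20, value 46+47+70+64=227
- B+D+F: length 3+5+8=16, value 47+70+64=181
- A+D+F: length 4+5+8=17, value 46+70+64=180
- A+B+D+E: length 4+3+5+8=20, value 46+47+70+9=172
- A+B+C+D: length 4+3+6+5=18, value 46+47+4+70=167
Best: 227 score.

227 score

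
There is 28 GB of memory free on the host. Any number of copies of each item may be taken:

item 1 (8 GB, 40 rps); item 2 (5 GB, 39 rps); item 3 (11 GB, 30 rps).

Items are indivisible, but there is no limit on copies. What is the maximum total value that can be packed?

196 rps

Best value-per-unit is item 2 at 39/5; filling with it alone gives 5×39 = 195.
Optimal mix: 1×item 1 + 4×item 2 → memory 28, value 196.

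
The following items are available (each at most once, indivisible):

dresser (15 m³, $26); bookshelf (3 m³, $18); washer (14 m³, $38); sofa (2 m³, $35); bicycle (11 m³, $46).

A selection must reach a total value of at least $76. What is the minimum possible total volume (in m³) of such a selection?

Subsets with value ≥ 76, sorted by total volume:
- sofa+bicycle: volume 13, value 81
- bookshelf+sofa+bicycle: volume 16, value 99
- bookshelf+washer+sofa: volume 19, value 91
- dresser+bookshelf+sofa: volume 20, value 79
Minimum volume: 13 m³.

13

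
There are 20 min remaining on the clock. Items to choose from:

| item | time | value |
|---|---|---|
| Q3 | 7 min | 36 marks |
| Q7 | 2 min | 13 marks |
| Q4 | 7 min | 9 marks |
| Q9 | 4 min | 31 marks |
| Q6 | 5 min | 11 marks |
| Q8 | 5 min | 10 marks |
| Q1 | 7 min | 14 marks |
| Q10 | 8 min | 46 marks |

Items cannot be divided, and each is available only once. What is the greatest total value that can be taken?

Check high-value combinations within 20 min:
- Q3+Q9+Q10: time 7+4+8=19, value 36+31+46=113
- Q7+Q9+Q6+Q10: time 2+4+5+8=19, value 13+31+11+46=101
- Q7+Q9+Q8+Q10: time 2+4+5+8=19, value 13+31+10+46=100
- Q3+Q7+Q10: time 7+2+8=17, value 36+13+46=95
- Q3+Q7+Q9+Q1: time 7+2+4+7=20, value 36+13+31+14=94
Best: 113 marks.

113 marks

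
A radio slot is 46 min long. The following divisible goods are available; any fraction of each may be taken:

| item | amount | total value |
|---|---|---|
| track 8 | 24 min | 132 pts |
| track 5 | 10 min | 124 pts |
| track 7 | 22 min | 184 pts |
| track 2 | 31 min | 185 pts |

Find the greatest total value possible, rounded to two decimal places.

391.55

Take in order of value per unit:
- track 5 (124/10 per unit): all 10 → value 124, running total 124.00
- track 7 (184/22 per unit): all 22 → value 184, running total 308.00
- track 2 (185/31 per unit): 14 of 31 → value 14×185/31 = 83.5484, running total 391.55
Total 391.55.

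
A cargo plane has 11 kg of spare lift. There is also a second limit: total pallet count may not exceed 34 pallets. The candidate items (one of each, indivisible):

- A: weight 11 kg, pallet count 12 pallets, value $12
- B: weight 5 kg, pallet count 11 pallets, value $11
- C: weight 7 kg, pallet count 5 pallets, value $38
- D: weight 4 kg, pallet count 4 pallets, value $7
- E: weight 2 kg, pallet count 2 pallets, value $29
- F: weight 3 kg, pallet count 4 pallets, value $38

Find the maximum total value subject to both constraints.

$78

Feasible sets respecting both limits:
- B+E+F: weight 10, pallet count 17, value 78
- C+F: weight 10, pallet count 9, value 76
- D+E+F: weight 9, pallet count 10, value 74
Best: $78.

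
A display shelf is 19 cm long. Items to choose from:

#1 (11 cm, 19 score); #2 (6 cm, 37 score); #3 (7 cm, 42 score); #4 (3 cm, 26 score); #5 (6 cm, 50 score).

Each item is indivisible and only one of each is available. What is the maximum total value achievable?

129 score

Check high-value combinations within 19 cm:
- #2+#3+#5: length 6+7+6=19, value 37+42+50=129
- #3+#4+#5: length 7+3+6=16, value 42+26+50=118
- #2+#4+#5: length 6+3+6=15, value 37+26+50=113
Best: 129 score.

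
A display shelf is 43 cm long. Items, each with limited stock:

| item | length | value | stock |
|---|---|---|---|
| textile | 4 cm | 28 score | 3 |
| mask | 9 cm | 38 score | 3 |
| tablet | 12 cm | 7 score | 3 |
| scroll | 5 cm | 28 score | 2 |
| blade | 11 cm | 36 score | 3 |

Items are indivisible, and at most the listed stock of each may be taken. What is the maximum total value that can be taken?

Best selections within length 43 and stock limits:
- 3×textile + 2×mask + 2×scroll: length 40, value 216
- 3×textile + 1×mask + 2×scroll + 1×blade: length 42, value 214
- 3×textile + 3×mask: length 39, value 198
Best: 216 score.

216 score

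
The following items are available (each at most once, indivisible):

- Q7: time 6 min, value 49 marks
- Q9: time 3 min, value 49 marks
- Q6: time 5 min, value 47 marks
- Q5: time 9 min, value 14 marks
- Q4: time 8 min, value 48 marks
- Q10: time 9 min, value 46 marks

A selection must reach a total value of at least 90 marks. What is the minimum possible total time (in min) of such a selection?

Subsets with value ≥ 90, sorted by total time:
- Q9+Q6: time 8, value 96
- Q7+Q9: time 9, value 98
- Q9+Q4: time 11, value 97
- Q7+Q6: time 11, value 96
Minimum time: 8 min.

8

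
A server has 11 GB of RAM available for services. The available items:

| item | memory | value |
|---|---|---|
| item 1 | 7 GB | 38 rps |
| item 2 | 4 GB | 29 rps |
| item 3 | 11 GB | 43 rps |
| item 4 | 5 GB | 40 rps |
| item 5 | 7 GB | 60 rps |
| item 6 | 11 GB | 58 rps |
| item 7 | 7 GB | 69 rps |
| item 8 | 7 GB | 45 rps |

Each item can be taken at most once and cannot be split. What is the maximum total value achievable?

98 rps

Check high-value combinations within 11 GB:
- item 2+item 7: memory 4+7=11, value 29+69=98
- item 2+item 5: memory 4+7=11, value 29+60=89
- item 2+item 8: memory 4+7=11, value 29+45=74
- item 7: memory 7, value 69
- item 2+item 4: memory 4+5=9, value 29+40=69
Best: 98 rps.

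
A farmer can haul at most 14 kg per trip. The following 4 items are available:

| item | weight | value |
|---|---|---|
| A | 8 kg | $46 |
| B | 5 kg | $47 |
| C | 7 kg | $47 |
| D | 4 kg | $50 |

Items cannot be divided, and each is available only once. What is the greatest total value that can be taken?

$97

Check high-value combinations within 14 kg:
- B+D: weight 5+4=9, value 47+50=97
- C+D: weight 7+4=11, value 47+50=97
- A+D: weight 8+4=12, value 46+50=96
- B+C: weight 5+7=12, value 47+47=94
Best: $97.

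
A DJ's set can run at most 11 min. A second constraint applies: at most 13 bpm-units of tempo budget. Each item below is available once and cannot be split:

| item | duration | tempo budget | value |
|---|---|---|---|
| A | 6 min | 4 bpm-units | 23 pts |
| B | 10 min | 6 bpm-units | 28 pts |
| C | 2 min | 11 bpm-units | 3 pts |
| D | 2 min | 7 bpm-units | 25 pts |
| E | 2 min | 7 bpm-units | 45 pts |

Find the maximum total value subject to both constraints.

Feasible sets respecting both limits:
- A+E: duration 8, tempo budget 11, value 68
- A+D: duration 8, tempo budget 11, value 48
- E: duration 2, tempo budget 7, value 45
- B: duration 10, tempo budget 6, value 28
Best: 68 pts.

68 pts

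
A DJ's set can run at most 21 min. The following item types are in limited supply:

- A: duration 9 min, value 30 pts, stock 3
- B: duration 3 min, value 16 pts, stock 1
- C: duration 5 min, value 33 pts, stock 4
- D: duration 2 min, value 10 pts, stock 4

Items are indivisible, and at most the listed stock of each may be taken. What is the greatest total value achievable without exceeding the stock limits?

132 pts

Top feasible selections:
- 4×C: duration 20, value 132
- 3×C + 3×D: duration 21, value 129
Best: 132 pts.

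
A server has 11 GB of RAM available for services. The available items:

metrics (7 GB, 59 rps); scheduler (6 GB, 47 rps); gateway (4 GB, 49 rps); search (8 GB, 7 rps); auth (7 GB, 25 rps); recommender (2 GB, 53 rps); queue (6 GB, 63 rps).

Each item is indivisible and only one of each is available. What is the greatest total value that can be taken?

116 rps

Check high-value combinations within 11 GB:
- recommender+queue: memory 2+6=8, value 53+63=116
- metrics+recommender: memory 7+2=9, value 59+53=112
- gateway+queue: memory 4+6=10, value 49+63=112
- metrics+gateway: memory 7+4=11, value 59+49=108
- gateway+recommender: memory 4+2=6, value 49+53=102
Best: 116 rps.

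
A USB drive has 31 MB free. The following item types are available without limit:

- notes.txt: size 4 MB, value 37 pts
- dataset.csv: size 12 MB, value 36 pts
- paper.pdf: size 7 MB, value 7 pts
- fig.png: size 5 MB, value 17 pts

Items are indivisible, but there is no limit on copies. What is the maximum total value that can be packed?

259 pts

Best value-per-unit is notes.txt at 37/4, and filling with it alone uses size 7×4=28. No mix of the others beats 7×37 = 259.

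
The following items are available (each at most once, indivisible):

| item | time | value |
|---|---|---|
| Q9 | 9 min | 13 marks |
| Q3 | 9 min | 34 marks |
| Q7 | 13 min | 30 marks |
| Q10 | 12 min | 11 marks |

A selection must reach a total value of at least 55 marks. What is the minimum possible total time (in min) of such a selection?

Subsets with value ≥ 55, sorted by total time:
- Q3+Q7: time 22, value 64
- Q9+Q3+Q10: time 30, value 58
Minimum time: 22 min.

22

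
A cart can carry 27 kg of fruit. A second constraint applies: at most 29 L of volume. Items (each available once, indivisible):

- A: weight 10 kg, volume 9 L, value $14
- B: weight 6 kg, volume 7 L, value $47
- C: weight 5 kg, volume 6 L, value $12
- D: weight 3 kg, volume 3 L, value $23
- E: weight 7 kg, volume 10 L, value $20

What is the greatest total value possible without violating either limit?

$104

Feasible sets respecting both limits:
- A+B+D+E: weight 26, volume 29, value 104
- B+C+D+E: weight 21, volume 26, value 102
- A+B+C+D: weight 24, volume 25, value 96
- B+D+E: weight 16, volume 20, value 90
Best: $104.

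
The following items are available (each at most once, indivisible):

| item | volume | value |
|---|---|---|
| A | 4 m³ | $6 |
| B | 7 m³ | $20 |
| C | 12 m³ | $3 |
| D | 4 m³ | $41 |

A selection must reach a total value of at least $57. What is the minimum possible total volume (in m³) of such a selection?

Subsets with value ≥ 57, sorted by total volume:
- B+D: volume 11, value 61
- A+B+D: volume 15, value 67
- B+C+D: volume 23, value 64
Minimum volume: 11 m³.

11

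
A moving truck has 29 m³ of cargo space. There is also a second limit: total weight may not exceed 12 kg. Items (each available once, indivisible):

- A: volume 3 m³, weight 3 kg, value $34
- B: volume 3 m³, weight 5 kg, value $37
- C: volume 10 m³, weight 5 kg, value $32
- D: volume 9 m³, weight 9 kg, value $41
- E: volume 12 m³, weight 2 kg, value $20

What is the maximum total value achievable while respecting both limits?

$91

Feasible sets respecting both limits:
- A+B+E: volume 18, weight 10, value 91
- B+C+E: volume 25, weight 12, value 89
- A+C+E: volume 25, weight 10, value 86
Best: $91.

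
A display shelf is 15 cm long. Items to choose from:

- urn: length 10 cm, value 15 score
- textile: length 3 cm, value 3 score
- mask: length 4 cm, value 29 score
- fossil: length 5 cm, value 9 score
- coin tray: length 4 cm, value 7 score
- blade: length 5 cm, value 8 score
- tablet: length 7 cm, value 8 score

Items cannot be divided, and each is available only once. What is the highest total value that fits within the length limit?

46 score

Check high-value combinations within 15 cm:
- mask+fossil+blade: length 4+5+5=14, value 29+9+8=46
- mask+fossil+coin tray: length 4+5+4=13, value 29+9+7=45
- mask+coin tray+blade: length 4+4+5=13, value 29+7+8=44
Best: 46 score.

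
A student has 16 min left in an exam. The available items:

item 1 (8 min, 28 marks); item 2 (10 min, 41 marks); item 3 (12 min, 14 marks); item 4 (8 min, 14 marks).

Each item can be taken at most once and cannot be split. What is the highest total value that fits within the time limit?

42 marks

Check high-value combinations within 16 min:
- item 1+item 4: time 8+8=16, value 28+14=42
- item 2: time 10, value 41
- item 1: time 8, value 28
- item 4: time 8, value 14
- item 3: time 12, value 14
Best: 42 marks.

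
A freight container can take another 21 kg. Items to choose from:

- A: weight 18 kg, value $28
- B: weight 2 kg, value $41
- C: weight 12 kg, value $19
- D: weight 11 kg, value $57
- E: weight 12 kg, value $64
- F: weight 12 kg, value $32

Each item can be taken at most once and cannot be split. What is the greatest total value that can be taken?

$105

Check high-value combinations within 21 kg:
- B+E: weight 2+12=14, value 41+64=105
- B+D: weight 2+11=13, value 41+57=98
- B+F: weight 2+12=14, value 41+32=73
- A+B: weight 18+2=20, value 28+41=69
Best: $105.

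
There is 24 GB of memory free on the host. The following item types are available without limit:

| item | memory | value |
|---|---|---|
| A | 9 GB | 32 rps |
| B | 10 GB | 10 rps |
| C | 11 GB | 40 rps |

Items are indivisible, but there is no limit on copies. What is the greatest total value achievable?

80 rps

Best value-per-unit is C at 40/11, and filling with it alone uses memory 2×11=22. No mix of the others beats 2×40 = 80.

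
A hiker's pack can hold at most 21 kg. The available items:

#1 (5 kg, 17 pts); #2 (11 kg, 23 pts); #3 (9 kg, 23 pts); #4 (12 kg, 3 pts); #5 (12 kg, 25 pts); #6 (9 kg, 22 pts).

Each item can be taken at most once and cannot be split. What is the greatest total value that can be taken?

Check high-value combinations within 21 kg:
- #3+#5: weight 9+12=21, value 23+25=48
- #5+#6: weight 12+9=21, value 25+22=47
- #2+#3: weight 11+9=20, value 23+23=46
- #3+#6: weight 9+9=18, value 23+22=45
- #2+#6: weight 11+9=20, value 23+22=45
Best: 48 pts.

48 pts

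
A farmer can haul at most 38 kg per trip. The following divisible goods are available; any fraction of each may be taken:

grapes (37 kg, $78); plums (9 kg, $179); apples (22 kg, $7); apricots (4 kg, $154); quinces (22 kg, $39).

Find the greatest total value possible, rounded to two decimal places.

385.70

Take in order of value per unit:
- apricots (154/4 per unit): all 4 → value 154, running total 154.00
- plums (179/9 per unit): all 9 → value 179, running total 333.00
- grapes (78/37 per unit): 25 of 37 → value 25×78/37 = 52.7027, running total 385.70
Total 385.70.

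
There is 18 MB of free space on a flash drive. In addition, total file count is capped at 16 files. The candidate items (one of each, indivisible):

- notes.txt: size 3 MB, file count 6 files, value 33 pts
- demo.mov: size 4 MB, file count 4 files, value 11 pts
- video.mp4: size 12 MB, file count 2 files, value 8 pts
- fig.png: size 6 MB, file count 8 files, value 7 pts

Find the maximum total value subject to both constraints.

44 pts

Feasible sets respecting both limits:
- notes.txt+demo.mov: size 7, file count 10, value 44
- notes.txt+video.mp4: size 15, file count 8, value 41
- notes.txt+fig.png: size 9, file count 14, value 40
Best: 44 pts.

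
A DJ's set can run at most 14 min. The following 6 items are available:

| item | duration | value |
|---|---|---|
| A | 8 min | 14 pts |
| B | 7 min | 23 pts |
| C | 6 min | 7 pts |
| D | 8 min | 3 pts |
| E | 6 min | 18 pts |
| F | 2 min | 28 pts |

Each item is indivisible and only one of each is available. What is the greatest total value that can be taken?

Check high-value combinations within 14 min:
- C+E+F: duration 6+6+2=14, value 7+18+28=53
- B+F: duration 7+2=9, value 23+28=51
- E+F: duration 6+2=8, value 18+28=46
- A+F: duration 8+2=10, value 14+28=42
Best: 53 pts.

53 pts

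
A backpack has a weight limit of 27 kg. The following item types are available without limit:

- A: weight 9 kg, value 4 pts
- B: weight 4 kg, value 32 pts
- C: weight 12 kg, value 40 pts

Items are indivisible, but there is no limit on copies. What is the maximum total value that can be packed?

192 pts

Best value-per-unit is B at 32/4, and filling with it alone uses weight 6×4=24. No mix of the others beats 6×32 = 192.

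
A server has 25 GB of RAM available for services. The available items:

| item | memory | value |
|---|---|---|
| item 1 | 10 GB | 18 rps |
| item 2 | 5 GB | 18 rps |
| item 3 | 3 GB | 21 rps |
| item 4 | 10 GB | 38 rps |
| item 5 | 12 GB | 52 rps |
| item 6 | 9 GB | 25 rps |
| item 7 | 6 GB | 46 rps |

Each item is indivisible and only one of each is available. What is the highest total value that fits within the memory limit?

123 rps

This is a 0/1 knapsack; check combinations near the capacity.
- item 2+item 3+item 4+item 7: memory 5+3+10+6=24, value 18+21+38+46=123
- item 3+item 5+item 7: memory 3+12+6=21, value 21+52+46=119
- item 2+item 5+item 7: memory 5+12+6=23, value 18+52+46=116
Best: 123 rps.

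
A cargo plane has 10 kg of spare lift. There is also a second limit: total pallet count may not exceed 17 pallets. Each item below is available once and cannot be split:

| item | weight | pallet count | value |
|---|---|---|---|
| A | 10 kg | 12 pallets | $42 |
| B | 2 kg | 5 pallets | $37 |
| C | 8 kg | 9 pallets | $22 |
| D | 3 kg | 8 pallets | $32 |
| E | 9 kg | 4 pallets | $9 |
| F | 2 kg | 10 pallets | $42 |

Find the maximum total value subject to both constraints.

Feasible sets respecting both limits:
- B+F: weight 4, pallet count 15, value 79
- B+D: weight 5, pallet count 13, value 69
- B+C: weight 10, pallet count 14, value 59
Best: $79.

$79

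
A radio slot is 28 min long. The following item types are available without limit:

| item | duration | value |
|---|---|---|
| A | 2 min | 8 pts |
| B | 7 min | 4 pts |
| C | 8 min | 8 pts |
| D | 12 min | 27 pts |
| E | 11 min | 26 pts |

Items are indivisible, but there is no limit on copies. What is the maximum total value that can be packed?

112 pts

Best value-per-unit is A at 8/2, and filling with it alone uses duration 14×2=28. No mix of the others beats 14×8 = 112.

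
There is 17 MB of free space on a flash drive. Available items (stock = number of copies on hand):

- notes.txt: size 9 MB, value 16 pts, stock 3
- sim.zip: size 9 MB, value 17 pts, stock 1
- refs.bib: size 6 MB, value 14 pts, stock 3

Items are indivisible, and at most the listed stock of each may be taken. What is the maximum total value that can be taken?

Top feasible selections:
- 1×sim.zip + 1×refs.bib: size 15, value 31
- 1×notes.txt + 1×refs.bib: size 15, value 30
- 2×refs.bib: size 12, value 28
Best: 31 pts.

31 pts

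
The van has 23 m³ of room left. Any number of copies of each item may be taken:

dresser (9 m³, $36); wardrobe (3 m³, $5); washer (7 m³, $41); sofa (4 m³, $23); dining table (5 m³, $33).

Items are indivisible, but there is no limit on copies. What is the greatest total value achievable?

Best value-per-unit is dining table at 33/5; filling with it alone gives 4×33 = 132.
Optimal mix: 2×sofa + 3×dining table → volume 23, value 145.

$145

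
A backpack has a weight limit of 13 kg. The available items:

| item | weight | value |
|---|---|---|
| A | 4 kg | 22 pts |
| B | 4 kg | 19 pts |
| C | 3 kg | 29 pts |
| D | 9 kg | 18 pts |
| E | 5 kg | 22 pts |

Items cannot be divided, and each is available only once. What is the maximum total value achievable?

73 pts

Check high-value combinations within 13 kg:
- A+C+E: weight 4+3+5=12, value 22+29+22=73
- A+B+C: weight 4+4+3=11, value 22+19+29=70
- B+C+E: weight 4+3+5=12, value 19+29+22=70
Best: 73 pts.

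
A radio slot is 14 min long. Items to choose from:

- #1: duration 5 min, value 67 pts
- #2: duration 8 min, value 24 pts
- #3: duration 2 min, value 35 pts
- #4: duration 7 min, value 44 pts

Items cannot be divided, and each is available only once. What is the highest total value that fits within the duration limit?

This is a 0/1 knapsack; check combinations near the capacity.
- #1+#3+#4: duration 5+2+7=14, value 67+35+44=146
- #1+#4: duration 5+7=12, value 67+44=111
- #1+#3: duration 5+2=7, value 67+35=102
Best: 146 pts.

146 pts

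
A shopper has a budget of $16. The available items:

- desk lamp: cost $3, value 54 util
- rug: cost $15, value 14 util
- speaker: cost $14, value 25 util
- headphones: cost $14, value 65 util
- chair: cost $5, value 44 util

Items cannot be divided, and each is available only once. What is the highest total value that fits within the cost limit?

Check high-value combinations within $16:
- desk lamp+chair: cost 3+5=8, value 54+44=98
- headphones: cost 14, value 65
- desk lamp: cost 3, value 54
- chair: cost 5, value 44
Best: 98 util.

98 util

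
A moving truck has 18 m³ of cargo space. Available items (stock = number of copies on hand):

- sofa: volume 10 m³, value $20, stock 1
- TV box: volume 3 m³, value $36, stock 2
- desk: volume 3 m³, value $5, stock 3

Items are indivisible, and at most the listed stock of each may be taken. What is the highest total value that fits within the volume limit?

$92

Best selections within volume 18 and stock limits:
- 1×sofa + 2×TV box: volume 16, value 92
- 2×TV box + 3×desk: volume 15, value 87
- 2×TV box + 2×desk: volume 12, value 82
Best: $92.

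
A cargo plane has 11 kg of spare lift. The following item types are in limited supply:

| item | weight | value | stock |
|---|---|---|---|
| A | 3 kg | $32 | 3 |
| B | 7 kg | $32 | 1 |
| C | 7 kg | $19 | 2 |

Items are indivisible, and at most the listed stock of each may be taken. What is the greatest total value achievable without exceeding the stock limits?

$96

Best selections within weight 11 and stock limits:
- 3×A: weight 9, value 96
- 2×A: weight 6, value 64
Best: $96.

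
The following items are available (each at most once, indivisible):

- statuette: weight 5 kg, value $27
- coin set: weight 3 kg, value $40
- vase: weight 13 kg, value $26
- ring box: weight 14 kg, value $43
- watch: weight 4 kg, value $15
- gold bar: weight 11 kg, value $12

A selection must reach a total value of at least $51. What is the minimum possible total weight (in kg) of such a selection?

Subsets with value ≥ 51, sorted by total weight:
- coin set+watch: weight 7, value 55
- statuette+coin set: weight 8, value 67
- statuette+coin set+watch: weight 12, value 82
Minimum weight: 7 kg.

7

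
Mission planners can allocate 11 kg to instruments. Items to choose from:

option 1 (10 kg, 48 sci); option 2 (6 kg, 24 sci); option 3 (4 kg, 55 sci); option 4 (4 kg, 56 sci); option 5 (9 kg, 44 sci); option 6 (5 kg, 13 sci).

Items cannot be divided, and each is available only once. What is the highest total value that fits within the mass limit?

111 sci

This is a 0/1 knapsack; check combinations near the capacity.
- option 3+option 4: mass 4+4=8, value 55+56=111
- option 2+option 4: mass 6+4=10, value 24+56=80
- option 2+option 3: mass 6+4=10, value 24+55=79
- option 4+option 6: mass 4+5=9, value 56+13=69
Best: 111 sci.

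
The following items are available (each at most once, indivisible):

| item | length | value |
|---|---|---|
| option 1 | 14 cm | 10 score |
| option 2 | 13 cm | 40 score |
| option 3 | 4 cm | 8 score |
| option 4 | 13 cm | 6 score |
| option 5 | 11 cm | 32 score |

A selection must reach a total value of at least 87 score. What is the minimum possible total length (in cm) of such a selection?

42

Subsets with value ≥ 87, sorted by total length:
- option 1+option 2+option 3+option 5: length 42, value 90
- option 1+option 2+option 4+option 5: length 51, value 88
- option 1+option 2+option 3+option 4+option 5: length 55, value 96
Minimum length: 42 cm.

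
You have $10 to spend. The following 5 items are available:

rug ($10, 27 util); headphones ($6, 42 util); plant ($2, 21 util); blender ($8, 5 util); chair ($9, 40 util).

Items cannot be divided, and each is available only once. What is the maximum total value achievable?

Check high-value combinations within $10:
- headphones+plant: cost 6+2=8, value 42+21=63
- headphones: cost 6, value 42
- chair: cost 9, value 40
Best: 63 util.

63 util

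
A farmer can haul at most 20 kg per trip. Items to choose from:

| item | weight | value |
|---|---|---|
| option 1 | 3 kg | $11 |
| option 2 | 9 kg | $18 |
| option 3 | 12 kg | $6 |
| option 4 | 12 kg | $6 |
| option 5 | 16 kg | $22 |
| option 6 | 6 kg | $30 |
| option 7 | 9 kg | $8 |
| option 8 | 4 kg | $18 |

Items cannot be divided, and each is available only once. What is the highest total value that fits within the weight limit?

Check high-value combinations within 20 kg:
- option 2+option 6+option 8: weight 9+6+4=19, value 18+30+18=66
- option 1+option 6+option 8: weight 3+6+4=13, value 11+30+18=59
- option 1+option 2+option 6: weight 3+9+6=18, value 11+18+30=59
- option 6+option 7+option 8: weight 6+9+4=19, value 30+8+18=56
Best: $66.

$66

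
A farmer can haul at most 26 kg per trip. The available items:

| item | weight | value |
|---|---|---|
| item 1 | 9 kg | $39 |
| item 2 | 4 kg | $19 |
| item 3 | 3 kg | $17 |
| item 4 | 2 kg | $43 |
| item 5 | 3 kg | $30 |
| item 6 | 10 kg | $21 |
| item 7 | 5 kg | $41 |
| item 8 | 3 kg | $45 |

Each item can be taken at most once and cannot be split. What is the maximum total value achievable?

$217

Check high-value combinations within 26 kg:
- item 1+item 2+item 4+item 5+item 7+item 8: weight 9+4+2+3+5+3=26, value 39+19+43+30+41+45=217
- item 1+item 3+item 4+item 5+item 7+item 8: weight 9+3+2+3+5+3=25, value 39+17+43+30+41+45=215
- item 1+item 2+item 3+item 4+item 7+item 8: weight 9+4+3+2+5+3=26, value 39+19+17+43+41+45=204
- item 1+item 4+item 5+item 7+item 8: weight 9+2+3+5+3=22, value 39+43+30+41+45=198
- item 3+item 4+item 5+item 6+item 7+item 8: weight 3+2+3+10+5+3=26, value 17+43+30+21+41+45=197
Best: $217.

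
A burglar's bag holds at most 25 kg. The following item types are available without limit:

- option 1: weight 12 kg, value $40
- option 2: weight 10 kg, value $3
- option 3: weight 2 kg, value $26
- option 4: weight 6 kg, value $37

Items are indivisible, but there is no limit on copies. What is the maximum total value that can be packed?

Best value-per-unit is option 3 at 26/2, and filling with it alone uses weight 12×2=24. No mix of the others beats 12×26 = 312.

$312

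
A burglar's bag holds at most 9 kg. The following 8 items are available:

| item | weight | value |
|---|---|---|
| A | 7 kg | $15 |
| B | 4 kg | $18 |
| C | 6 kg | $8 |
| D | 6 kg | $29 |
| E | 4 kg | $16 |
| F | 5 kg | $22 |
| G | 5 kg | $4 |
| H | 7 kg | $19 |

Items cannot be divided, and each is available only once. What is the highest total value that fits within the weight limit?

Check high-value combinations within 9 kg:
- B+F: weight 4+5=9, value 18+22=40
- E+F: weight 4+5=9, value 16+22=38
- B+E: weight 4+4=8, value 18+16=34
- D: weight 6, value 29
- F: weight 5, value 22
Best: $40.

$40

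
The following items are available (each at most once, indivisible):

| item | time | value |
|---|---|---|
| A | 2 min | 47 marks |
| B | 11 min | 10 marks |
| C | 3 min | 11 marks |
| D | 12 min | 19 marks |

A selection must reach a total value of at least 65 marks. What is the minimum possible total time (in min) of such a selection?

Subsets with value ≥ 65, sorted by total time:
- A+D: time 14, value 66
- A+B+C: time 16, value 68
Minimum time: 14 min.

14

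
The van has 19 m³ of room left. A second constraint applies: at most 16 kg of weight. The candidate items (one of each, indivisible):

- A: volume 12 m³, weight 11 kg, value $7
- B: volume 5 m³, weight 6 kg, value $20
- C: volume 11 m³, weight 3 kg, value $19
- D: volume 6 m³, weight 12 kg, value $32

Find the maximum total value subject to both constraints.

Feasible sets respecting both limits:
- C+D: volume 17, weight 15, value 51
- B+C: volume 16, weight 9, value 39
- D: volume 6, weight 12, value 32
- B: volume 5, weight 6, value 20
Best: $51.

$51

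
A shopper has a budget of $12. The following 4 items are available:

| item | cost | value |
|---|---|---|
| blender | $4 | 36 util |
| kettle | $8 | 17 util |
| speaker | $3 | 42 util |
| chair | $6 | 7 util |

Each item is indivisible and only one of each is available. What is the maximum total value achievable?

Check high-value combinations within $12:
- blender+speaker: cost 4+3=7, value 36+42=78
- kettle+speaker: cost 8+3=11, value 17+42=59
- blender+kettle: cost 4+8=12, value 36+17=53
- speaker+chair: cost 3+6=9, value 42+7=49
Best: 78 util.

78 util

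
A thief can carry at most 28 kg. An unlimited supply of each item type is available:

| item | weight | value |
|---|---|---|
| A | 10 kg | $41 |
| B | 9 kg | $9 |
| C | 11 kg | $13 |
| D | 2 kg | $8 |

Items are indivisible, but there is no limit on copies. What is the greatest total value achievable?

$114

Best value-per-unit is A at 41/10; filling with it alone gives 2×41 = 82.
Optimal mix: 2×A + 4×D → weight 28, value 114.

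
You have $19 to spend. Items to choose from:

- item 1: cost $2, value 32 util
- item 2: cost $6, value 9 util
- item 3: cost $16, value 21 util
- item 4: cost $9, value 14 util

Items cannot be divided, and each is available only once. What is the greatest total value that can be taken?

Check high-value combinations within $19:
- item 1+item 2+item 4: cost 2+6+9=17, value 32+9+14=55
- item 1+item 3: cost 2+16=18, value 32+21=53
- item 1+item 4: cost 2+9=11, value 32+14=46
- item 1+item 2: cost 2+6=8, value 32+9=41
- item 1: cost 2, value 32
Best: 55 util.

55 util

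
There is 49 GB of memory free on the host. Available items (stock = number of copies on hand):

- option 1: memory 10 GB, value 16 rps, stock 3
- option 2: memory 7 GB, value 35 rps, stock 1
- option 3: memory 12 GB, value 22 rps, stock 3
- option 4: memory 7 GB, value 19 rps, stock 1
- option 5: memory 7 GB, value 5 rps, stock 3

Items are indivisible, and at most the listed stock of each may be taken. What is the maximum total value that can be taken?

Best selections within memory 49 and stock limits:
- 1×option 1 + 1×option 2 + 2×option 3 + 1×option 4: memory 48, value 114
- 2×option 1 + 1×option 2 + 1×option 3 + 1×option 4: memory 46, value 108
- 3×option 1 + 1×option 2 + 1×option 3: memory 49, value 105
- 1×option 2 + 2×option 3 + 1×option 4 + 1×option 5: memory 45, value 103
Best: 114 rps.

114 rps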